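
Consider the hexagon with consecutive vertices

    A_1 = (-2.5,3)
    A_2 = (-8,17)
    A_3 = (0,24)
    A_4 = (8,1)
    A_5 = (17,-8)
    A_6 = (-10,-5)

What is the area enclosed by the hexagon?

Apply Gauss's area formula: 2A = Σ (x_i·y_{i+1} − x_{i+1}·y_i), indices taken mod 6.
A_1→A_2: (-2.5)(17) − (-8)(3) = -18.5
A_2→A_3: (-8)(24) − (0)(17) = -192
A_3→A_4: (0)(1) − (8)(24) = -192
A_4→A_5: (8)(-8) − (17)(1) = -81
A_5→A_6: (17)(-5) − (-10)(-8) = -165
A_6→A_1: (-10)(3) − (-2.5)(-5) = -42.5
Σ = -691
Area = |Σ|/2 = 345.5.

345.5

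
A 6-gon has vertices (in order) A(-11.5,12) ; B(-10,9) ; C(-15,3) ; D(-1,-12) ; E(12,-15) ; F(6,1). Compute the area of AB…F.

324.5

Apply the surveyor's formula: 2A = Σ (x_i·y_{i+1} − x_{i+1}·y_i), indices taken mod 6.
A→B: (-11.5)(9) − (-10)(12) = 16.5
B→C: (-10)(3) − (-15)(9) = 105
C→D: (-15)(-12) − (-1)(3) = 183
D→E: (-1)(-15) − (12)(-12) = 159
E→F: (12)(1) − (6)(-15) = 102
F→A: (6)(12) − (-11.5)(1) = 83.5
Σ = 649
Area = |Σ|/2 = 324.5.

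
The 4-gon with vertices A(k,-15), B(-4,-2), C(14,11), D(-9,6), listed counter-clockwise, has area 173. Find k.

Write out the shoelace sum; only the two edges meeting at A involve k:
2·Area = [((-9)·(-15) − k·6) + (k·(-2) − (-4)·(-15))] + 167
       = -8·k + 242 = 346
⇒ k = -13.

-13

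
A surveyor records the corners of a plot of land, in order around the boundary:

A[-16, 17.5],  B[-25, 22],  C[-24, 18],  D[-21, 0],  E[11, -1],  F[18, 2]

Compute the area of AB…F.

Σ = (85.5) + (78) + (378) + (21) + (40) + (347) = 949.5
Area = |Σ|/2 = 474.75.

474.75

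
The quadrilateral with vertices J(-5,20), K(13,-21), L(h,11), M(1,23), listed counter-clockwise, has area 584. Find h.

24

The doubled signed area Σ (x_i y_{i+1} − x_{i+1} y_i) is linear in h.
With h=0 it equals 112; the coefficient of h is 44 (from the two edges through L).
So 44·h + 112 = 2·584 = 1168 ⇒ h = 24.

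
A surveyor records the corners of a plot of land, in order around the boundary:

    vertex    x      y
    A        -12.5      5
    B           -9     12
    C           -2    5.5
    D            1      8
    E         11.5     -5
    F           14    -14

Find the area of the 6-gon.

222.5

Apply Gauss's area formula: 2A = Σ (x_i·y_{i+1} − x_{i+1}·y_i), indices taken mod 6.
Cross-terms: -105, -25.5, -21.5, -97, -91, -105  ⇒  Σ = -445
Area = |Σ|/2 = 222.5.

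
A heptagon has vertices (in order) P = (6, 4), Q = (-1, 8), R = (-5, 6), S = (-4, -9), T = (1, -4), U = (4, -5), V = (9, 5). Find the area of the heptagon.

Σ = (52) + (34) + (69) + (25) + (11) + (65) + (6) = 262
Area = |Σ|/2 = 131.

131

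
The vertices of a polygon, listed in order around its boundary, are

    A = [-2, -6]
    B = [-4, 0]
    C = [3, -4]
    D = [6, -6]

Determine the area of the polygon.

Σ = (-24) + (16) + (6) + (-48) = -50
Area = |Σ|/2 = 25.

25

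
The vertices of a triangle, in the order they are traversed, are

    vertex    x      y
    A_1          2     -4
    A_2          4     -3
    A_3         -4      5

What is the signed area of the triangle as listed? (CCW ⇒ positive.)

12

Apply the shoelace (surveyor's) formula: 2A = Σ (x_i·y_{i+1} − x_{i+1}·y_i), indices taken mod 3.
Cross-terms: 10, 8, 6  ⇒  Σ = 24
Signed area = Σ/2 = 12 (positive ⇒ counter-clockwise traversal).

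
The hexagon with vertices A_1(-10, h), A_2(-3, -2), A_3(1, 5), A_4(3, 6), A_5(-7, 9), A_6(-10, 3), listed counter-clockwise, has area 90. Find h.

Write out the shoelace sum; only the two edges meeting at A_1 involve h:
2·Area = [((-10)·h − (-10)·3) + ((-10)·(-2) − (-3)·h)] + 116
       = -7·h + 166 = 180
⇒ h = -2.

-2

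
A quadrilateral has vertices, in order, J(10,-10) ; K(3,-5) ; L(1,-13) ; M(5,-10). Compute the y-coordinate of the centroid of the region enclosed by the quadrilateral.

-451/51

Apply the shoelace formula. First the cross-terms c_i = x_i·y_{i+1} − x_{i+1}·y_i:
  -20, -34, 55, 50  ⇒  2A = 51, A = 25.5.
Then Σ (y_i + y_{i+1})·c_i = -1353, so ȳ = -1353 / (6·25.5) = -451/51.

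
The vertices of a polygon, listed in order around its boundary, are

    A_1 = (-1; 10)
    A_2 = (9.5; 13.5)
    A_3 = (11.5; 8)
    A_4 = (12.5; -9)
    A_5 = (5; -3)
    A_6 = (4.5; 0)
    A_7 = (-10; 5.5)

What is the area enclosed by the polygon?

Cross-terms: -108.5, -79.25, -203.5, 7.5, 13.5, 24.75, -94.5  ⇒  Σ = -440
Area = |Σ|/2 = 220.

220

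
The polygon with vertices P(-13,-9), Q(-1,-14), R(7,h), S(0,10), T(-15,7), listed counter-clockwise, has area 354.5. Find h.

The doubled signed area Σ (x_i y_{i+1} − x_{i+1} y_i) is linear in h.
With h=0 it equals 717; the coefficient of h is -1 (from the two edges through R).
So -1·h + 717 = 2·354.5 = 709 ⇒ h = 8.

8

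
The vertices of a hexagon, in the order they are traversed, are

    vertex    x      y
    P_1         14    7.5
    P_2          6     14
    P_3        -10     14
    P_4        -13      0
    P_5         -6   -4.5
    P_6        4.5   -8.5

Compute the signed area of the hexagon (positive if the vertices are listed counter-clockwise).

Apply the shoelace (surveyor's) formula: 2A = Σ (x_i·y_{i+1} − x_{i+1}·y_i), indices taken mod 6.
Σ = (151) + (224) + (182) + (58.5) + (71.25) + (152.75) = 839.5
Signed area = Σ/2 = 419.75 (positive ⇒ counter-clockwise traversal).

419.75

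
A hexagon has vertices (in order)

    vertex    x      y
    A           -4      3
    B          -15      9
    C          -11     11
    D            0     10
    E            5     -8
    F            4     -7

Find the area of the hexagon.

118

Apply Gauss's area formula: 2A = Σ (x_i·y_{i+1} − x_{i+1}·y_i), indices taken mod 6.
Σ = (9) + (-66) + (-110) + (-50) + (-3) + (-16) = -236
Area = |Σ|/2 = 118.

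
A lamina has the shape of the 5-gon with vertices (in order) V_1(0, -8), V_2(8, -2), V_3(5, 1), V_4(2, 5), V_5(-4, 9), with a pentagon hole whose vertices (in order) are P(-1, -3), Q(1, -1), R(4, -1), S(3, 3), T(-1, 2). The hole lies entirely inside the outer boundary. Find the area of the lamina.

69.5

Outer boundary:
Apply the shoelace (surveyor's) formula: 2A = Σ (x_i·y_{i+1} − x_{i+1}·y_i), indices taken mod 5.
Cross-terms: 64, 18, 23, 38, 32  ⇒  Σ = 175
Area = |Σ|/2 = 87.5.
Hole:
Apply the surveyor's formula: 2A = Σ (x_i·y_{i+1} − x_{i+1}·y_i), indices taken mod 5.
Σ = (4) + (3) + (15) + (9) + (5) = 36
Area = |Σ|/2 = 18.
Net area = 87.5 − 18 = 69.5.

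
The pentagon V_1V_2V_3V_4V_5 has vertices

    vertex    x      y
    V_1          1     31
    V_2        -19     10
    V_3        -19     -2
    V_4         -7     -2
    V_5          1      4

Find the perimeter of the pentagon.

90

|V_1V_2| = √((-20)² + (-21)²) = √841 = 29
|V_2V_3| = √((0)² + (-12)²) = √144 = 12
|V_3V_4| = √((12)² + (0)²) = √144 = 12
|V_4V_5| = √((8)² + (6)²) = √100 = 10
|V_5V_1| = √((0)² + (27)²) = √729 = 27
Perimeter = 29 + 12 + 12 + 10 + 27 = 90.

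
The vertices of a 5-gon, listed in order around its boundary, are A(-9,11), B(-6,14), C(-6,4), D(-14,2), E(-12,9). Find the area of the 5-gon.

54.5

Apply Gauss's area formula: 2A = Σ (x_i·y_{i+1} − x_{i+1}·y_i), indices taken mod 5.
Σ = (-60) + (60) + (44) + (-102) + (-51) = -109
Area = |Σ|/2 = 54.5.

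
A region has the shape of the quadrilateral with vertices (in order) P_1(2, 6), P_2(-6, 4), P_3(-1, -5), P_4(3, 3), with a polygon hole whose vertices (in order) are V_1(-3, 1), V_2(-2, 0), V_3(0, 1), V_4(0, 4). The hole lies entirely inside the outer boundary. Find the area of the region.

Outer boundary:
Cross-terms: 44, 34, 12, 12  ⇒  Σ = 102
Area = |Σ|/2 = 51.
Hole:
Σ = (2) + (-2) + (0) + (12) = 12
Area = |Σ|/2 = 6.
Net area = 51 − 6 = 45.

45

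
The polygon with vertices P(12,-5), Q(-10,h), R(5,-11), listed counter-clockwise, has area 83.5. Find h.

0

Write out the shoelace sum; only the two edges meeting at Q involve h:
2·Area = [(12·h − (-10)·(-5)) + ((-10)·(-11) − 5·h)] + 107
       = 7·h + 167 = 167
⇒ h = 0.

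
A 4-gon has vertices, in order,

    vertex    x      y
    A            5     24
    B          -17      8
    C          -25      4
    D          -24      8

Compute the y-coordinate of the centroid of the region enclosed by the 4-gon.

Apply the surveyor's formula. First the cross-terms c_i = x_i·y_{i+1} − x_{i+1}·y_i:
  448, 132, -104, -616  ⇒  2A = -140, A = -70.
Then Σ (y_i + y_{i+1})·c_i = -5040, so ȳ = -5040 / (6·(-70)) = 12.

12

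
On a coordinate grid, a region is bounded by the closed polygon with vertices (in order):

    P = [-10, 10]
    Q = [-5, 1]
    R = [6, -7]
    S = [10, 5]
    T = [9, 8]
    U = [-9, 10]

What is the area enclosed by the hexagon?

Apply the surveyor's formula: 2A = Σ (x_i·y_{i+1} − x_{i+1}·y_i), indices taken mod 6.
Cross-terms: 40, 29, 100, 35, 162, 10  ⇒  Σ = 376
Area = |Σ|/2 = 188.

188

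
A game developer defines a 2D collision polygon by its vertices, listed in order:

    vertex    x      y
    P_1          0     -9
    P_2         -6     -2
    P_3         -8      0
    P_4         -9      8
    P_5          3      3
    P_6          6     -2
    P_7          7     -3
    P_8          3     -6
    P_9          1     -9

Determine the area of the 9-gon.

138

Apply the shoelace (surveyor's) formula: 2A = Σ (x_i·y_{i+1} − x_{i+1}·y_i), indices taken mod 9.
Cross-terms: -54, -16, -64, -51, -24, -4, -33, -21, -9  ⇒  Σ = -276
Area = |Σ|/2 = 138.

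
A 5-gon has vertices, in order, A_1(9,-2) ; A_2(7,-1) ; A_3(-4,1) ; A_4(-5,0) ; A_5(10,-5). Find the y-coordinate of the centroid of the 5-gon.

Apply the surveyor's formula. First the cross-terms c_i = x_i·y_{i+1} − x_{i+1}·y_i:
  5, 3, 5, 25, 25  ⇒  2A = 63, A = 31.5.
Then Σ (y_i + y_{i+1})·c_i = -310, so ȳ = -310 / (6·31.5) = -310/189.

-310/189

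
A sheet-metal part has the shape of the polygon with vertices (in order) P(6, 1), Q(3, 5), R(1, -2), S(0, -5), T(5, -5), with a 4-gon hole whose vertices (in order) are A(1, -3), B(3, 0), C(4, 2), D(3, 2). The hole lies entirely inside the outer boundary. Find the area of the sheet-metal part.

Outer boundary:
Apply the shoelace formula: 2A = Σ (x_i·y_{i+1} − x_{i+1}·y_i), indices taken mod 5.
P→Q: (6)(5) − (3)(1) = 27
Q→R: (3)(-2) − (1)(5) = -11
R→S: (1)(-5) − (0)(-2) = -5
S→T: (0)(-5) − (5)(-5) = 25
T→P: (5)(1) − (6)(-5) = 35
Σ = 71
Area = |Σ|/2 = 35.5.
Hole:
Apply Gauss's area formula: 2A = Σ (x_i·y_{i+1} − x_{i+1}·y_i), indices taken mod 4.
Cross-terms: 9, 6, 2, -11  ⇒  Σ = 6
Area = |Σ|/2 = 3.
Net area = 35.5 − 3 = 32.5.

32.5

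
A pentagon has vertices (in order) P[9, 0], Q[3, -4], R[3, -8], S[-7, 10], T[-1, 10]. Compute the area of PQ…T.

Apply Gauss's area formula: 2A = Σ (x_i·y_{i+1} − x_{i+1}·y_i), indices taken mod 5.
Σ = (-36) + (-12) + (-26) + (-60) + (-90) = -224
Area = |Σ|/2 = 112.

112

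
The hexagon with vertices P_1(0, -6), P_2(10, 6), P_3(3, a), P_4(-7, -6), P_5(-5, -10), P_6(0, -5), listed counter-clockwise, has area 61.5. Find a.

2

The doubled signed area Σ (x_i y_{i+1} − x_{i+1} y_i) is linear in a.
With a=0 it equals 89; the coefficient of a is 17 (from the two edges through P_3).
So 17·a + 89 = 2·61.5 = 123 ⇒ a = 2.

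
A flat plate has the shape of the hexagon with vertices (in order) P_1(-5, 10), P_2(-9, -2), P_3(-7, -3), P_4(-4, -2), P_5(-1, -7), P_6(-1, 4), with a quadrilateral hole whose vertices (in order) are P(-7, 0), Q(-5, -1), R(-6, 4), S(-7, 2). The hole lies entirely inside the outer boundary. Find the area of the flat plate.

Outer boundary:
Apply Gauss's area formula: 2A = Σ (x_i·y_{i+1} − x_{i+1}·y_i), indices taken mod 6.
Cross-terms: 100, 13, 2, 26, -11, 10  ⇒  Σ = 140
Area = |Σ|/2 = 70.
Hole:
Cross-terms: 7, -26, 16, 14  ⇒  Σ = 11
Area = |Σ|/2 = 5.5.
Net area = 70 − 5.5 = 64.5.

64.5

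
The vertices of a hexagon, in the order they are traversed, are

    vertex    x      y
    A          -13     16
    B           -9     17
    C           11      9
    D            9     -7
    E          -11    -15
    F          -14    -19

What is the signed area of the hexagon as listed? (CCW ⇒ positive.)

Apply the surveyor's formula: 2A = Σ (x_i·y_{i+1} − x_{i+1}·y_i), indices taken mod 6.
Cross-terms: -77, -268, -158, -212, -1, -471  ⇒  Σ = -1187
Signed area = Σ/2 = -593.5 (negative ⇒ clockwise traversal).

-593.5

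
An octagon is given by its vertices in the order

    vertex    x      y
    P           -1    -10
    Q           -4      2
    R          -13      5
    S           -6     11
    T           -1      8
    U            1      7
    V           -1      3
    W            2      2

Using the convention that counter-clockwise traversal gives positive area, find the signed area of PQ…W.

Cross-terms: -42, 6, -113, -37, -15, 10, -8, -18  ⇒  Σ = -217
Signed area = Σ/2 = -108.5 (negative ⇒ clockwise traversal).

-108.5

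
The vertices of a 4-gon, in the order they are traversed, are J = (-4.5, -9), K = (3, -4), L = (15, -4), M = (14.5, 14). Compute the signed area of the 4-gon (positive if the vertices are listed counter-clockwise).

146.75

Apply the shoelace formula: 2A = Σ (x_i·y_{i+1} − x_{i+1}·y_i), indices taken mod 4.
Σ = (45) + (48) + (268) + (-67.5) = 293.5
Signed area = Σ/2 = 146.75 (positive ⇒ counter-clockwise traversal).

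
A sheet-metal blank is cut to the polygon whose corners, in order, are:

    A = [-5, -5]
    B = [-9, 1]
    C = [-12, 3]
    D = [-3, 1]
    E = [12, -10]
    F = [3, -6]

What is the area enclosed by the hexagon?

A→B: (-5)(1) − (-9)(-5) = -50
B→C: (-9)(3) − (-12)(1) = -15
C→D: (-12)(1) − (-3)(3) = -3
D→E: (-3)(-10) − (12)(1) = 18
E→F: (12)(-6) − (3)(-10) = -42
F→A: (3)(-5) − (-5)(-6) = -45
Σ = -137
Area = |Σ|/2 = 68.5.

68.5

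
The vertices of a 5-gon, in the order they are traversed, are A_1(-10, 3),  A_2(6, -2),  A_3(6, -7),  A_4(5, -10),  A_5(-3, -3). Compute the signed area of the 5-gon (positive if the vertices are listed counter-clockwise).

-68.5

Σ = (2) + (-30) + (-25) + (-45) + (-39) = -137
Signed area = Σ/2 = -68.5 (negative ⇒ clockwise traversal).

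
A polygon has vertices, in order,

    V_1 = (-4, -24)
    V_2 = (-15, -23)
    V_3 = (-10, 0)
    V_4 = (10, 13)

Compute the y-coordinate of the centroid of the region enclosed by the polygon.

-761/102

Apply the surveyor's formula. First the cross-terms c_i = x_i·y_{i+1} − x_{i+1}·y_i:
  -268, -230, -130, -188  ⇒  2A = -816, A = -408.
Then Σ (y_i + y_{i+1})·c_i = 18264, so ȳ = 18264 / (6·(-408)) = -761/102.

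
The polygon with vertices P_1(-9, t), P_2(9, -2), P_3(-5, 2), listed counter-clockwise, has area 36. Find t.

-2

The doubled signed area Σ (x_i y_{i+1} − x_{i+1} y_i) is linear in t.
With t=0 it equals 44; the coefficient of t is -14 (from the two edges through P_1).
So -14·t + 44 = 2·36 = 72 ⇒ t = -2.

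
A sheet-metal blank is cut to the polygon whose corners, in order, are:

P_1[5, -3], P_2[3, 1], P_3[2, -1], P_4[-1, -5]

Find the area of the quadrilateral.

13

Cross-terms: 14, -5, -11, 28  ⇒  Σ = 26
Area = |Σ|/2 = 13.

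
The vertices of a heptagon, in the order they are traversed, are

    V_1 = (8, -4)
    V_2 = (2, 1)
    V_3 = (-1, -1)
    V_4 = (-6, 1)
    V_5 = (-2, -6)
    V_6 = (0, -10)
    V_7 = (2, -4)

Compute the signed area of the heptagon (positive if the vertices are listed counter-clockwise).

55

Apply the shoelace (surveyor's) formula: 2A = Σ (x_i·y_{i+1} − x_{i+1}·y_i), indices taken mod 7.
Σ = (16) + (-1) + (-7) + (38) + (20) + (20) + (24) = 110
Signed area = Σ/2 = 55 (positive ⇒ counter-clockwise traversal).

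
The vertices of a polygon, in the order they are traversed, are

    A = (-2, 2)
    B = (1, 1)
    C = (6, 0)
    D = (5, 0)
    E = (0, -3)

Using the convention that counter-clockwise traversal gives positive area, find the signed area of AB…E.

Cross-terms: -4, -6, 0, -15, -6  ⇒  Σ = -31
Signed area = Σ/2 = -15.5 (negative ⇒ clockwise traversal).

-15.5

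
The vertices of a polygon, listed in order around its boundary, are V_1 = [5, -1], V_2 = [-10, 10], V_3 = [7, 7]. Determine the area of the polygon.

Cross-terms: 40, -140, -42  ⇒  Σ = -142
Area = |Σ|/2 = 71.

71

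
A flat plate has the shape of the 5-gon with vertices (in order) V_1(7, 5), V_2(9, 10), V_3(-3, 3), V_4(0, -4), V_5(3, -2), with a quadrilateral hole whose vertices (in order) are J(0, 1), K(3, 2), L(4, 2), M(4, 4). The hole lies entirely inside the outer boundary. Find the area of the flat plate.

Outer boundary:
Apply Gauss's area formula: 2A = Σ (x_i·y_{i+1} − x_{i+1}·y_i), indices taken mod 5.
Σ = (25) + (57) + (12) + (12) + (29) = 135
Area = |Σ|/2 = 67.5.
Hole:
Apply the shoelace formula: 2A = Σ (x_i·y_{i+1} − x_{i+1}·y_i), indices taken mod 4.
Σ = (-3) + (-2) + (8) + (4) = 7
Area = |Σ|/2 = 3.5.
Net area = 67.5 − 3.5 = 64.

64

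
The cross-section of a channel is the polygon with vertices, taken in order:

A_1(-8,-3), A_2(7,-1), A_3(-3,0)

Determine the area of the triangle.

Apply the shoelace formula: 2A = Σ (x_i·y_{i+1} − x_{i+1}·y_i), indices taken mod 3.
Σ = (29) + (-3) + (9) = 35
Area = |Σ|/2 = 17.5.

17.5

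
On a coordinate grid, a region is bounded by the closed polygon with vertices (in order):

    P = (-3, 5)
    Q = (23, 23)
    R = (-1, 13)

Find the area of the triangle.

86

Σ = (-184) + (322) + (34) = 172
Area = |Σ|/2 = 86.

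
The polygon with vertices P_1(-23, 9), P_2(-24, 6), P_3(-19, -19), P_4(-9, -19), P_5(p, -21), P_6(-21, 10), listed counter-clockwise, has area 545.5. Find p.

16

Write out the shoelace sum; only the two edges meeting at P_5 involve p:
2·Area = [((-9)·(-21) − p·(-19)) + (p·10 − (-21)·(-21))] + 879
       = 29·p + 627 = 1091
⇒ p = 16.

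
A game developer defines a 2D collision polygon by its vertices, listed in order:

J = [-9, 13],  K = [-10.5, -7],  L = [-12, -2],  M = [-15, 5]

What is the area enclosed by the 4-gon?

Σ = (199.5) + (-63) + (-90) + (-150) = -103.5
Area = |Σ|/2 = 51.75.

51.75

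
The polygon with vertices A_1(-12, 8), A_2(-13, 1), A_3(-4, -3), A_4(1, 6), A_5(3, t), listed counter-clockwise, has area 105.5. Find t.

Write out the shoelace sum; only the two edges meeting at A_5 involve t:
2·Area = [(1·t − 3·6) + (3·8 − (-12)·t)] + 114
       = 13·t + 120 = 211
⇒ t = 7.

7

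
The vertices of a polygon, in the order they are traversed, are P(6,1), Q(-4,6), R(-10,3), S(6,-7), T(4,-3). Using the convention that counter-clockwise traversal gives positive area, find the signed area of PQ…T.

Cross-terms: 40, 48, 52, 10, 22  ⇒  Σ = 172
Signed area = Σ/2 = 86 (positive ⇒ counter-clockwise traversal).

86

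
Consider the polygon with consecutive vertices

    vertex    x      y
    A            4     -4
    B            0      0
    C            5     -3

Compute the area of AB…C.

4

Apply the shoelace formula: 2A = Σ (x_i·y_{i+1} − x_{i+1}·y_i), indices taken mod 3.
Cross-terms: 0, 0, -8  ⇒  Σ = -8
Area = |Σ|/2 = 4.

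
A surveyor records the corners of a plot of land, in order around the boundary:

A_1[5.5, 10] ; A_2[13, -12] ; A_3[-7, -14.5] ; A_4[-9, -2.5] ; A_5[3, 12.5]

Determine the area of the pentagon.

Apply Gauss's area formula: 2A = Σ (x_i·y_{i+1} − x_{i+1}·y_i), indices taken mod 5.
Cross-terms: -196, -272.5, -113, -105, -38.75  ⇒  Σ = -725.25
Area = |Σ|/2 = 362.625.

362.625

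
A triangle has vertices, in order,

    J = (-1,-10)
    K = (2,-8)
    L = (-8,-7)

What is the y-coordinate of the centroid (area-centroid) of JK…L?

Apply the surveyor's formula. First the cross-terms c_i = x_i·y_{i+1} − x_{i+1}·y_i:
  28, -78, 73  ⇒  2A = 23, A = 11.5.
Then Σ (y_i + y_{i+1})·c_i = -575, so ȳ = -575 / (6·11.5) = -25/3.

-25/3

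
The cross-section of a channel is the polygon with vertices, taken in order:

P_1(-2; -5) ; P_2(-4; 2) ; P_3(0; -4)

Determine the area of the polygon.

8

Σ = (-24) + (16) + (-8) = -16
Area = |Σ|/2 = 8.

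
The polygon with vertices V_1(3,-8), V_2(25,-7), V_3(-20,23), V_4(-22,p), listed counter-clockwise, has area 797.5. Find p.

-13

The doubled signed area Σ (x_i y_{i+1} − x_{i+1} y_i) is linear in p.
With p=0 it equals 1296; the coefficient of p is -23 (from the two edges through V_4).
So -23·p + 1296 = 2·797.5 = 1595 ⇒ p = -13.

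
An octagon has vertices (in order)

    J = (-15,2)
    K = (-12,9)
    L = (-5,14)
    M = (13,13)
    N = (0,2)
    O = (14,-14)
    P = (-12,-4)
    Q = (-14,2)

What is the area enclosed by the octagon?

392.5

Apply Gauss's area formula: 2A = Σ (x_i·y_{i+1} − x_{i+1}·y_i), indices taken mod 8.
Σ = (-111) + (-123) + (-247) + (26) + (-28) + (-224) + (-80) + (2) = -785
Area = |Σ|/2 = 392.5.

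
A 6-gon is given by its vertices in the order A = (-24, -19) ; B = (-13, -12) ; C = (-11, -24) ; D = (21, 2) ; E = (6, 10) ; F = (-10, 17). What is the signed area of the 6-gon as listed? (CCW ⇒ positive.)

850.5

Apply the shoelace formula: 2A = Σ (x_i·y_{i+1} − x_{i+1}·y_i), indices taken mod 6.
Σ = (41) + (180) + (482) + (198) + (202) + (598) = 1701
Signed area = Σ/2 = 850.5 (positive ⇒ counter-clockwise traversal).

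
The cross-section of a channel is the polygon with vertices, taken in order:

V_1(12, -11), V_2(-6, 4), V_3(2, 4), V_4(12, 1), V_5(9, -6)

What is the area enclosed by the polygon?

Apply the shoelace formula: 2A = Σ (x_i·y_{i+1} − x_{i+1}·y_i), indices taken mod 5.
Σ = (-18) + (-32) + (-46) + (-81) + (-27) = -204
Area = |Σ|/2 = 102.

102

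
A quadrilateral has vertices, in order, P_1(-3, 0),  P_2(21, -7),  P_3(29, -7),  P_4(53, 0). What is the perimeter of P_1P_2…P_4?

114

|P_1P_2| = √((24)² + (-7)²) = √625 = 25
|P_2P_3| = √((8)² + (0)²) = √64 = 8
|P_3P_4| = √((24)² + (7)²) = √625 = 25
|P_4P_1| = √((-56)² + (0)²) = √3136 = 56
Perimeter = 25 + 8 + 25 + 56 = 114.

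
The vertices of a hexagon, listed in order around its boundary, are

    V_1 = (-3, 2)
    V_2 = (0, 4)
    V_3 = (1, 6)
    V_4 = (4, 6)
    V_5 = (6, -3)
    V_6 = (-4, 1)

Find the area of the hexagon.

Apply the shoelace (surveyor's) formula: 2A = Σ (x_i·y_{i+1} − x_{i+1}·y_i), indices taken mod 6.
Cross-terms: -12, -4, -18, -48, -6, -5  ⇒  Σ = -93
Area = |Σ|/2 = 46.5.

46.5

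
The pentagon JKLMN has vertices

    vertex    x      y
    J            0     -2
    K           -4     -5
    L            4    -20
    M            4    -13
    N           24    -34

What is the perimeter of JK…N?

|JK| = √((-4)² + (-3)²) = √25 = 5
|KL| = √((8)² + (-15)²) = √289 = 17
|LM| = √((0)² + (7)²) = √49 = 7
|MN| = √((20)² + (-21)²) = √841 = 29
|NJ| = √((-24)² + (32)²) = √1600 = 40
Perimeter = 5 + 17 + 7 + 29 + 40 = 98.

98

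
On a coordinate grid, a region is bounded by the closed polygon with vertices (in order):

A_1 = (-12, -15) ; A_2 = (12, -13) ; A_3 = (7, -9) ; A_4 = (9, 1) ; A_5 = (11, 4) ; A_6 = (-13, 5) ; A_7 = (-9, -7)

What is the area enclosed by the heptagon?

363

Apply the shoelace formula: 2A = Σ (x_i·y_{i+1} − x_{i+1}·y_i), indices taken mod 7.
Σ = (336) + (-17) + (88) + (25) + (107) + (136) + (51) = 726
Area = |Σ|/2 = 363.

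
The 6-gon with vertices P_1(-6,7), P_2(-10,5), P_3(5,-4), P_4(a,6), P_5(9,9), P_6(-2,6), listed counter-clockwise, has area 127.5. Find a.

10

The doubled signed area Σ (x_i y_{i+1} − x_{i+1} y_i) is linear in a.
With a=0 it equals 125; the coefficient of a is 13 (from the two edges through P_4).
So 13·a + 125 = 2·127.5 = 255 ⇒ a = 10.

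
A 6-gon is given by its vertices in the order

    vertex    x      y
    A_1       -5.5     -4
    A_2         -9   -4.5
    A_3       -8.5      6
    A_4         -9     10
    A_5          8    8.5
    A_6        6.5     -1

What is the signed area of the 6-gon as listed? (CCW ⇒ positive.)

Cross-terms: -11.25, -92.25, -31, -156.5, -63.25, -31.5  ⇒  Σ = -385.75
Signed area = Σ/2 = -192.875 (negative ⇒ clockwise traversal).

-192.875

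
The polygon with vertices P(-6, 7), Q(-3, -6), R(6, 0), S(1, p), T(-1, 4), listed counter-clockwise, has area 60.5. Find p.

The doubled signed area Σ (x_i y_{i+1} − x_{i+1} y_i) is linear in p.
With p=0 it equals 114; the coefficient of p is 7 (from the two edges through S).
So 7·p + 114 = 2·60.5 = 121 ⇒ p = 1.

1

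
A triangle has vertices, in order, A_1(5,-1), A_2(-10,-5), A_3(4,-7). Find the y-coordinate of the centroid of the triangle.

Apply Gauss's area formula. First the cross-terms c_i = x_i·y_{i+1} − x_{i+1}·y_i:
  -35, 90, 31  ⇒  2A = 86, A = 43.
Then Σ (y_i + y_{i+1})·c_i = -1118, so ȳ = -1118 / (6·43) = -13/3.

-13/3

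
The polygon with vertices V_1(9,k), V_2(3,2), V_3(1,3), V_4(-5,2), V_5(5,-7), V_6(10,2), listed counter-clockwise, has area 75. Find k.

3

Write out the shoelace sum; only the two edges meeting at V_1 involve k:
2·Area = [(10·k − 9·2) + (9·2 − 3·k)] + 129
       = 7·k + 129 = 150
⇒ k = 3.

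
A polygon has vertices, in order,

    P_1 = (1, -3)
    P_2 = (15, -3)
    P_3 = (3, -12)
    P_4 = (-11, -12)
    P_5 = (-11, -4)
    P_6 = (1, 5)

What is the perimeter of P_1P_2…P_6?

74

|P_1P_2| = √((14)² + (0)²) = √196 = 14
|P_2P_3| = √((-12)² + (-9)²) = √225 = 15
|P_3P_4| = √((-14)² + (0)²) = √196 = 14
|P_4P_5| = √((0)² + (8)²) = √64 = 8
|P_5P_6| = √((12)² + (9)²) = √225 = 15
|P_6P_1| = √((0)² + (-8)²) = √64 = 8
Perimeter = 14 + 15 + 14 + 8 + 15 + 8 = 74.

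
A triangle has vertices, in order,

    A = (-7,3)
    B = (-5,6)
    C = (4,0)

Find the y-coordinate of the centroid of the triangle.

Apply Gauss's area formula. First the cross-terms c_i = x_i·y_{i+1} − x_{i+1}·y_i:
  -27, -24, 12  ⇒  2A = -39, A = -19.5.
Then Σ (y_i + y_{i+1})·c_i = -351, so ȳ = -351 / (6·(-19.5)) = 3.

3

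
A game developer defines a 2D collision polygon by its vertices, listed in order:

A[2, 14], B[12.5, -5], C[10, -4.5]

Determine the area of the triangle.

21.125

Apply the surveyor's formula: 2A = Σ (x_i·y_{i+1} − x_{i+1}·y_i), indices taken mod 3.
Σ = (-185) + (-6.25) + (149) = -42.25
Area = |Σ|/2 = 21.125.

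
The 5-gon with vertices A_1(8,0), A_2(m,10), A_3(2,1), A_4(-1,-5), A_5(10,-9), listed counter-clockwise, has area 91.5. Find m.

Write out the shoelace sum; only the two edges meeting at A_2 involve m:
2·Area = [(8·10 − m·0) + (m·1 − 2·10)] + 122
       = 1·m + 182 = 183
⇒ m = 1.

1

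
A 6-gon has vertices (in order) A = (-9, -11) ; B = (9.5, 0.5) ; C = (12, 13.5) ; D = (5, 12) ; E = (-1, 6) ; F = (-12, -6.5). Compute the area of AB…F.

Σ = (100) + (122.25) + (76.5) + (42) + (78.5) + (73.5) = 492.75
Area = |Σ|/2 = 246.375.

246.375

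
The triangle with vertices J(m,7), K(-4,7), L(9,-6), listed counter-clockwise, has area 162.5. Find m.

The doubled signed area Σ (x_i y_{i+1} − x_{i+1} y_i) is linear in m.
With m=0 it equals 52; the coefficient of m is 13 (from the two edges through J).
So 13·m + 52 = 2·162.5 = 325 ⇒ m = 21.

21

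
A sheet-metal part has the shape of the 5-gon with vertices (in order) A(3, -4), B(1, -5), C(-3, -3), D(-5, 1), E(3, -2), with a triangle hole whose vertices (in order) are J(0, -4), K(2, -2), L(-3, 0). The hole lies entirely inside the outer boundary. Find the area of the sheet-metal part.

16

Outer boundary:
A→B: (3)(-5) − (1)(-4) = -11
B→C: (1)(-3) − (-3)(-5) = -18
C→D: (-3)(1) − (-5)(-3) = -18
D→E: (-5)(-2) − (3)(1) = 7
E→A: (3)(-4) − (3)(-2) = -6
Σ = -46
Area = |Σ|/2 = 23.
Hole:
J→K: (0)(-2) − (2)(-4) = 8
K→L: (2)(0) − (-3)(-2) = -6
L→J: (-3)(-4) − (0)(0) = 12
Σ = 14
Area = |Σ|/2 = 7.
Net area = 23 − 7 = 16.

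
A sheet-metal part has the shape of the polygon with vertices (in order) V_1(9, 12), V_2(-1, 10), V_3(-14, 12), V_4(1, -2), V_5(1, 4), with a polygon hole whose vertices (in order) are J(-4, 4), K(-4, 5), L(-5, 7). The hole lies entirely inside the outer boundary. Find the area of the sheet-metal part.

113.5

Outer boundary:
V_1→V_2: (9)(10) − (-1)(12) = 102
V_2→V_3: (-1)(12) − (-14)(10) = 128
V_3→V_4: (-14)(-2) − (1)(12) = 16
V_4→V_5: (1)(4) − (1)(-2) = 6
V_5→V_1: (1)(12) − (9)(4) = -24
Σ = 228
Area = |Σ|/2 = 114.
Hole:
Apply the surveyor's formula: 2A = Σ (x_i·y_{i+1} − x_{i+1}·y_i), indices taken mod 3.
Σ = (-4) + (-3) + (8) = 1
Area = |Σ|/2 = 0.5.
Net area = 114 − 0.5 = 113.5.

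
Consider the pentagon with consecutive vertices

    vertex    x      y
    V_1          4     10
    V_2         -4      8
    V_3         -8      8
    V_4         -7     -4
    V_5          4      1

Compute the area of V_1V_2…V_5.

V_1→V_2: (4)(8) − (-4)(10) = 72
V_2→V_3: (-4)(8) − (-8)(8) = 32
V_3→V_4: (-8)(-4) − (-7)(8) = 88
V_4→V_5: (-7)(1) − (4)(-4) = 9
V_5→V_1: (4)(10) − (4)(1) = 36
Σ = 237
Area = |Σ|/2 = 118.5.

118.5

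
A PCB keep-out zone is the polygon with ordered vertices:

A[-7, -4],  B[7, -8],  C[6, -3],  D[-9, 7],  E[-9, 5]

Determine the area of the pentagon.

107.5

Σ = (84) + (27) + (15) + (18) + (71) = 215
Area = |Σ|/2 = 107.5.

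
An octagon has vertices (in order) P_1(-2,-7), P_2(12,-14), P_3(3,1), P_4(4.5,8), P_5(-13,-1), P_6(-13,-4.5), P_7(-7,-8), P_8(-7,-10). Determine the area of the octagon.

Apply Gauss's area formula: 2A = Σ (x_i·y_{i+1} − x_{i+1}·y_i), indices taken mod 8.
Σ = (112) + (54) + (19.5) + (99.5) + (45.5) + (72.5) + (14) + (29) = 446
Area = |Σ|/2 = 223.

223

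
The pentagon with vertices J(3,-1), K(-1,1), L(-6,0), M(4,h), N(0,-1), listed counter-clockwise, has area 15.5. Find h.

The doubled signed area Σ (x_i y_{i+1} − x_{i+1} y_i) is linear in h.
With h=0 it equals 7; the coefficient of h is -6 (from the two edges through M).
So -6·h + 7 = 2·15.5 = 31 ⇒ h = -4.

-4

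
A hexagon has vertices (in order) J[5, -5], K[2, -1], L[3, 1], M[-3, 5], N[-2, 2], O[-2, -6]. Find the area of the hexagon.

44

Σ = (5) + (5) + (18) + (4) + (16) + (40) = 88
Area = |Σ|/2 = 44.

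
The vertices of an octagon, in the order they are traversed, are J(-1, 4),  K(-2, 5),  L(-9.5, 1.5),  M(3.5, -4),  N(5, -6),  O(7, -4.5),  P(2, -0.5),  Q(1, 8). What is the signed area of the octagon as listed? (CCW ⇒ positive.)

Apply the surveyor's formula: 2A = Σ (x_i·y_{i+1} − x_{i+1}·y_i), indices taken mod 8.
Σ = (3) + (44.5) + (32.75) + (-1) + (19.5) + (5.5) + (16.5) + (12) = 132.75
Signed area = Σ/2 = 66.375 (positive ⇒ counter-clockwise traversal).

66.375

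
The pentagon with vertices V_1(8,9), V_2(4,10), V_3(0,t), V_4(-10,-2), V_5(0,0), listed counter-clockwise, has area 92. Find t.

The doubled signed area Σ (x_i y_{i+1} − x_{i+1} y_i) is linear in t.
With t=0 it equals 44; the coefficient of t is 14 (from the two edges through V_3).
So 14·t + 44 = 2·92 = 184 ⇒ t = 10.

10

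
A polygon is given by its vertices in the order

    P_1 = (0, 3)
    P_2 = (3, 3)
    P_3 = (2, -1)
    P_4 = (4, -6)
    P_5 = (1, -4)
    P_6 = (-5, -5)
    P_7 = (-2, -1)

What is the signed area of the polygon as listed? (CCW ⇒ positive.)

Apply the shoelace (surveyor's) formula: 2A = Σ (x_i·y_{i+1} − x_{i+1}·y_i), indices taken mod 7.
Cross-terms: -9, -9, -8, -10, -25, -5, -6  ⇒  Σ = -72
Signed area = Σ/2 = -36 (negative ⇒ clockwise traversal).

-36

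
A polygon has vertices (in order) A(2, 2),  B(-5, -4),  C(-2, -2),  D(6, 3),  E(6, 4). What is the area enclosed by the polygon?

10

Apply Gauss's area formula: 2A = Σ (x_i·y_{i+1} − x_{i+1}·y_i), indices taken mod 5.
A→B: (2)(-4) − (-5)(2) = 2
B→C: (-5)(-2) − (-2)(-4) = 2
C→D: (-2)(3) − (6)(-2) = 6
D→E: (6)(4) − (6)(3) = 6
E→A: (6)(2) − (2)(4) = 4
Σ = 20
Area = |Σ|/2 = 10.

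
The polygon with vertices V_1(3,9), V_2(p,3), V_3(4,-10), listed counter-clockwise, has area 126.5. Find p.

Write out the shoelace sum; only the two edges meeting at V_2 involve p:
2·Area = [(3·3 − p·9) + (p·(-10) − 4·3)] + 66
       = -19·p + 63 = 253
⇒ p = -10.

-10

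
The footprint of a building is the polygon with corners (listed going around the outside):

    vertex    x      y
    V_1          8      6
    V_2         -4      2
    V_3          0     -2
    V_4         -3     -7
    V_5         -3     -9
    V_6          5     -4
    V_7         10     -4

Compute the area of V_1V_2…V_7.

108.5

V_1→V_2: (8)(2) − (-4)(6) = 40
V_2→V_3: (-4)(-2) − (0)(2) = 8
V_3→V_4: (0)(-7) − (-3)(-2) = -6
V_4→V_5: (-3)(-9) − (-3)(-7) = 6
V_5→V_6: (-3)(-4) − (5)(-9) = 57
V_6→V_7: (5)(-4) − (10)(-4) = 20
V_7→V_1: (10)(6) − (8)(-4) = 92
Σ = 217
Area = |Σ|/2 = 108.5.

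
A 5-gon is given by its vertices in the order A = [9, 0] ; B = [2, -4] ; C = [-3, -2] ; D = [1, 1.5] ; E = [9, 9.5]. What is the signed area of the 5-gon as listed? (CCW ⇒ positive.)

-72

Apply Gauss's area formula: 2A = Σ (x_i·y_{i+1} − x_{i+1}·y_i), indices taken mod 5.
Σ = (-36) + (-16) + (-2.5) + (-4) + (-85.5) = -144
Signed area = Σ/2 = -72 (negative ⇒ clockwise traversal).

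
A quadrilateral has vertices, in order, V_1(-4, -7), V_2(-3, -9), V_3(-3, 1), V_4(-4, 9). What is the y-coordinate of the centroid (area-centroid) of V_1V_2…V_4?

-17/13

Apply the shoelace (surveyor's) formula. First the cross-terms c_i = x_i·y_{i+1} − x_{i+1}·y_i:
  15, -30, -23, 64  ⇒  2A = 26, A = 13.
Then Σ (y_i + y_{i+1})·c_i = -102, so ȳ = -102 / (6·13) = -17/13.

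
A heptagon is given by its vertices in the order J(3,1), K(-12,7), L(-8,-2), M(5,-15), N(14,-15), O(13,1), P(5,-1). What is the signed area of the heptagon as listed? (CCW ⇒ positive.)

Cross-terms: 33, 80, 130, 135, 209, -18, 8  ⇒  Σ = 577
Signed area = Σ/2 = 288.5 (positive ⇒ counter-clockwise traversal).

288.5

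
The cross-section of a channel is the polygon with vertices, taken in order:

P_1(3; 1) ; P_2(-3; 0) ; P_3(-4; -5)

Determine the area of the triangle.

Apply Gauss's area formula: 2A = Σ (x_i·y_{i+1} − x_{i+1}·y_i), indices taken mod 3.
Σ = (3) + (15) + (11) = 29
Area = |Σ|/2 = 14.5.

14.5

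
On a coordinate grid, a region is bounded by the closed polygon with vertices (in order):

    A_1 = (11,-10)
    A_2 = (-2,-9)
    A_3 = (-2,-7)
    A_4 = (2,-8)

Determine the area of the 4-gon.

12.5

Cross-terms: -119, -4, 30, 68  ⇒  Σ = -25
Area = |Σ|/2 = 12.5.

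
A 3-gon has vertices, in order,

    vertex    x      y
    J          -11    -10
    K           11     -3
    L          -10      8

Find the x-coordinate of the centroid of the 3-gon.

Apply Gauss's area formula. First the cross-terms c_i = x_i·y_{i+1} − x_{i+1}·y_i:
  143, 58, 188  ⇒  2A = 389, A = 194.5.
Then Σ (x_i + x_{i+1})·c_i = -3890, so x̄ = -3890 / (6·194.5) = -10/3.

-10/3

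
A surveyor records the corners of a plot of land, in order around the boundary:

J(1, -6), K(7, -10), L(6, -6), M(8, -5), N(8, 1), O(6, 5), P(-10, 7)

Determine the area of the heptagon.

J→K: (1)(-10) − (7)(-6) = 32
K→L: (7)(-6) − (6)(-10) = 18
L→M: (6)(-5) − (8)(-6) = 18
M→N: (8)(1) − (8)(-5) = 48
N→O: (8)(5) − (6)(1) = 34
O→P: (6)(7) − (-10)(5) = 92
P→J: (-10)(-6) − (1)(7) = 53
Σ = 295
Area = |Σ|/2 = 147.5.

147.5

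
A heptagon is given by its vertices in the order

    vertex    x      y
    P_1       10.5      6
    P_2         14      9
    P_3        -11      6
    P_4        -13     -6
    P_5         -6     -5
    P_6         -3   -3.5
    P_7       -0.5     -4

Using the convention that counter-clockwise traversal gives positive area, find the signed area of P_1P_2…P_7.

210.875

Apply the shoelace formula: 2A = Σ (x_i·y_{i+1} − x_{i+1}·y_i), indices taken mod 7.
Cross-terms: 10.5, 183, 144, 29, 6, 10.25, 39  ⇒  Σ = 421.75
Signed area = Σ/2 = 210.875 (positive ⇒ counter-clockwise traversal).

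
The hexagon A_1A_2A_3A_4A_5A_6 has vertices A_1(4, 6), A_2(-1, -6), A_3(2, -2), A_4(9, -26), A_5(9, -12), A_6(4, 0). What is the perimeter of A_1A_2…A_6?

|A_1A_2| = √((-5)² + (-12)²) = √169 = 13
|A_2A_3| = √((3)² + (4)²) = √25 = 5
|A_3A_4| = √((7)² + (-24)²) = √625 = 25
|A_4A_5| = √((0)² + (14)²) = √196 = 14
|A_5A_6| = √((-5)² + (12)²) = √169 = 13
|A_6A_1| = √((0)² + (6)²) = √36 = 6
Perimeter = 13 + 5 + 25 + 14 + 13 + 6 = 76.

76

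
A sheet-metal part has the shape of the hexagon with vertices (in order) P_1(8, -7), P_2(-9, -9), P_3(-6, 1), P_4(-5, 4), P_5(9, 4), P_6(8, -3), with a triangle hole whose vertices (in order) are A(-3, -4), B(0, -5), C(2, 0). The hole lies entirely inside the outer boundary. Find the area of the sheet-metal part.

Outer boundary:
Apply Gauss's area formula: 2A = Σ (x_i·y_{i+1} − x_{i+1}·y_i), indices taken mod 6.
Σ = (-135) + (-63) + (-19) + (-56) + (-59) + (-32) = -364
Area = |Σ|/2 = 182.
Hole:
Apply the shoelace formula: 2A = Σ (x_i·y_{i+1} − x_{i+1}·y_i), indices taken mod 3.
Cross-terms: 15, 10, -8  ⇒  Σ = 17
Area = |Σ|/2 = 8.5.
Net area = 182 − 8.5 = 173.5.

173.5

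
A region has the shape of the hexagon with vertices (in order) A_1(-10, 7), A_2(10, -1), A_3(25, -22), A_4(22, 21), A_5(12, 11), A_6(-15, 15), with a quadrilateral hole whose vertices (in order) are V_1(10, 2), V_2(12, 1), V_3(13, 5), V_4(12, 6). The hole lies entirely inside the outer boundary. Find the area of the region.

Outer boundary:
A_1→A_2: (-10)(-1) − (10)(7) = -60
A_2→A_3: (10)(-22) − (25)(-1) = -195
A_3→A_4: (25)(21) − (22)(-22) = 1009
A_4→A_5: (22)(11) − (12)(21) = -10
A_5→A_6: (12)(15) − (-15)(11) = 345
A_6→A_1: (-15)(7) − (-10)(15) = 45
Σ = 1134
Area = |Σ|/2 = 567.
Hole:
Cross-terms: -14, 47, 18, -36  ⇒  Σ = 15
Area = |Σ|/2 = 7.5.
Net area = 567 − 7.5 = 559.5.

559.5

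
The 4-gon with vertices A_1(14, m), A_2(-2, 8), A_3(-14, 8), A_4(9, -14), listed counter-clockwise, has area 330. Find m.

12

The doubled signed area Σ (x_i y_{i+1} − x_{i+1} y_i) is linear in m.
With m=0 it equals 528; the coefficient of m is 11 (from the two edges through A_1).
So 11·m + 528 = 2·330 = 660 ⇒ m = 12.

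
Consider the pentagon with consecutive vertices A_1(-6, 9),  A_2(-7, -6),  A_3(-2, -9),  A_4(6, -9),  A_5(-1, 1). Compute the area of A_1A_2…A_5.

108

Apply the surveyor's formula: 2A = Σ (x_i·y_{i+1} − x_{i+1}·y_i), indices taken mod 5.
A_1→A_2: (-6)(-6) − (-7)(9) = 99
A_2→A_3: (-7)(-9) − (-2)(-6) = 51
A_3→A_4: (-2)(-9) − (6)(-9) = 72
A_4→A_5: (6)(1) − (-1)(-9) = -3
A_5→A_1: (-1)(9) − (-6)(1) = -3
Σ = 216
Area = |Σ|/2 = 108.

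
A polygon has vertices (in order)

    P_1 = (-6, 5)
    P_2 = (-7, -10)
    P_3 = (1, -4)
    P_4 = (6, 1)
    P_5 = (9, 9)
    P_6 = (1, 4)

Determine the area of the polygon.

Cross-terms: 95, 38, 25, 45, 27, 29  ⇒  Σ = 259
Area = |Σ|/2 = 129.5.

129.5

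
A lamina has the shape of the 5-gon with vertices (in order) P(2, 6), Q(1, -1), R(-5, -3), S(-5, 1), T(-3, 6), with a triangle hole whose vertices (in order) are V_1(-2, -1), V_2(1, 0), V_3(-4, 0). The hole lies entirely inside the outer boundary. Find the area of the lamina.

Outer boundary:
Apply Gauss's area formula: 2A = Σ (x_i·y_{i+1} − x_{i+1}·y_i), indices taken mod 5.
Σ = (-8) + (-8) + (-20) + (-27) + (-30) = -93
Area = |Σ|/2 = 46.5.
Hole:
Apply Gauss's area formula: 2A = Σ (x_i·y_{i+1} − x_{i+1}·y_i), indices taken mod 3.
Σ = (1) + (0) + (4) = 5
Area = |Σ|/2 = 2.5.
Net area = 46.5 − 2.5 = 44.

44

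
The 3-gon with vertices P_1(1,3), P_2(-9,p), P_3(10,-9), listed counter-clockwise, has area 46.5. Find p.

6

Write out the shoelace sum; only the two edges meeting at P_2 involve p:
2·Area = [(1·p − (-9)·3) + ((-9)·(-9) − 10·p)] + 39
       = -9·p + 147 = 93
⇒ p = 6.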